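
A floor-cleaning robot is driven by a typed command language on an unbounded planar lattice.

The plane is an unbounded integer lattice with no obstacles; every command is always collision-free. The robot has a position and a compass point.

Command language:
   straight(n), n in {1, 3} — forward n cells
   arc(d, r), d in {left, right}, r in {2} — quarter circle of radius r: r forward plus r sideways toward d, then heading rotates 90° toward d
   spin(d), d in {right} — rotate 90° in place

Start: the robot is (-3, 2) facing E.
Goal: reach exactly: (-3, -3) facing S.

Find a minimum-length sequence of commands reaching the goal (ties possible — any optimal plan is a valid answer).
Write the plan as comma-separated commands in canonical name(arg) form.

spin(right), straight(3), straight(1), straight(1)

initial: (-3, 2) facing E
step 1 (spin(right)): (-3, 2) facing S
step 2 (straight(3)): (-3, -1) facing S
step 3 (straight(1)): (-3, -2) facing S
step 4 (straight(1)): (-3, -3) facing S
nothing shorter than 4 reaches the goal.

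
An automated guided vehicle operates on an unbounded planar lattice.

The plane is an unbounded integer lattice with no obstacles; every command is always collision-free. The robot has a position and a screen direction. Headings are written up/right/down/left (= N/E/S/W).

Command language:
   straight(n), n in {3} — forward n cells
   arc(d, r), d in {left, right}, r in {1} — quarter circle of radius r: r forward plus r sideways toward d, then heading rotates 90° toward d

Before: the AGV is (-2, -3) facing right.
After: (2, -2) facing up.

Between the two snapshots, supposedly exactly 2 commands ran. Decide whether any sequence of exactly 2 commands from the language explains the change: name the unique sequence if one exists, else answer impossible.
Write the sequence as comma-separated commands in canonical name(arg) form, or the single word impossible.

key: order matters: swapping straight(3) and arc(left, 1) lands elsewhere
initial: (-2, -3) facing right
step 1 (straight(3)): (1, -3) facing right
step 2 (arc(left, 1)): (2, -2) facing up
all 9 alternatives checked — unique.

straight(3), arc(left, 1)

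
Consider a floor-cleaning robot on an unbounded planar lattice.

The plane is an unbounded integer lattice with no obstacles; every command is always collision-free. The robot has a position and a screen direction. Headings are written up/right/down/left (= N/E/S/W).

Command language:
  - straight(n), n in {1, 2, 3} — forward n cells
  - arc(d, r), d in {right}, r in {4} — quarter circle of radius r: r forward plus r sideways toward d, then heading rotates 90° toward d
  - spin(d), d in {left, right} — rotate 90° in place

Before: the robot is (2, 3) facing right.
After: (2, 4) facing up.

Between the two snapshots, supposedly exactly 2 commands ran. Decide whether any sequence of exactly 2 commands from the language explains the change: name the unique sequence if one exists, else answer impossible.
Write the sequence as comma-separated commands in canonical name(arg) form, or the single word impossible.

spin(left), straight(1)

key: order matters: swapping spin(left) and straight(1) lands elsewhere
begin: (2, 3) facing right
step 1 (spin(left)): (2, 3) facing up
step 2 (straight(1)): (2, 4) facing up
all 36 alternatives checked — unique.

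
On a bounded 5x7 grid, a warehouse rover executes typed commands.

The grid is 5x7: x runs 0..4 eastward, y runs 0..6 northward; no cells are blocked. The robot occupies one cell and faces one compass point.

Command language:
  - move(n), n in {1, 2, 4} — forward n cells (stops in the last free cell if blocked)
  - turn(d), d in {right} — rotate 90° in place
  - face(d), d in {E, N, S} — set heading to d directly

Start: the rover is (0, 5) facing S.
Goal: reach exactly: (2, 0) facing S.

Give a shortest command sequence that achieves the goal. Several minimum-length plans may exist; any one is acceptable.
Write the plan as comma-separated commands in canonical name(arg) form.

move(1), face(E), move(2), turn(right), move(4)

initial: (0, 5) facing S
1. move(1) → (0, 4) facing S
2. face(E) → (0, 4) facing E
3. move(2) → (2, 4) facing E
4. turn(right) → (2, 4) facing S
5. move(4) → (2, 0) facing S
minimal: 5 command(s), checked below 5.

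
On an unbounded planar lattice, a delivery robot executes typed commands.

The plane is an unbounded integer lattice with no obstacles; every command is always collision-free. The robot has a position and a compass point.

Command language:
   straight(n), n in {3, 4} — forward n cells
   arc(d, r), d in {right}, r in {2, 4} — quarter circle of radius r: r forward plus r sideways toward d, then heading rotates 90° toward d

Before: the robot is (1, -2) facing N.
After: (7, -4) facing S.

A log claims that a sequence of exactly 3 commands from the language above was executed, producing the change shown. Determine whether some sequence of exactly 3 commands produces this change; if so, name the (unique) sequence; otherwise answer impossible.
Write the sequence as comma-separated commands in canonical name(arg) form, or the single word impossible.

arc(right, 4), arc(right, 2), straight(4)

key: cell and facing (now S) both changed — the 3 commands mix motion and turning
t0: (1, -2) facing N
step 1 (arc(right, 4)): (5, 2) facing E
step 2 (arc(right, 2)): (7, 0) facing S
step 3 (straight(4)): (7, -4) facing S
uniquely the one of 64 3-step routes that fits.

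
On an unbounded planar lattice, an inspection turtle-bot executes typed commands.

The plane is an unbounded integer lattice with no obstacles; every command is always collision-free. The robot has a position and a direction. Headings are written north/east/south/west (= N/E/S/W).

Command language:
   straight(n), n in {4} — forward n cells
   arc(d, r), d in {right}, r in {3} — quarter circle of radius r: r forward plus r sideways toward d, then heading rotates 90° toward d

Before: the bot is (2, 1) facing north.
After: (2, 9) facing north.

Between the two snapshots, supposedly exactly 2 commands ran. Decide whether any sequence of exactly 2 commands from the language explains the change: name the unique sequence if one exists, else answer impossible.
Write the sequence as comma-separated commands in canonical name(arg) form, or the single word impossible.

straight(4), straight(4)

key: still facing N at the end — nothing in the sequence rotates
from: (2, 1) facing north
1. straight(4) → (2, 5) facing north
2. straight(4) → (2, 9) facing north
no rival 2-sequence matches.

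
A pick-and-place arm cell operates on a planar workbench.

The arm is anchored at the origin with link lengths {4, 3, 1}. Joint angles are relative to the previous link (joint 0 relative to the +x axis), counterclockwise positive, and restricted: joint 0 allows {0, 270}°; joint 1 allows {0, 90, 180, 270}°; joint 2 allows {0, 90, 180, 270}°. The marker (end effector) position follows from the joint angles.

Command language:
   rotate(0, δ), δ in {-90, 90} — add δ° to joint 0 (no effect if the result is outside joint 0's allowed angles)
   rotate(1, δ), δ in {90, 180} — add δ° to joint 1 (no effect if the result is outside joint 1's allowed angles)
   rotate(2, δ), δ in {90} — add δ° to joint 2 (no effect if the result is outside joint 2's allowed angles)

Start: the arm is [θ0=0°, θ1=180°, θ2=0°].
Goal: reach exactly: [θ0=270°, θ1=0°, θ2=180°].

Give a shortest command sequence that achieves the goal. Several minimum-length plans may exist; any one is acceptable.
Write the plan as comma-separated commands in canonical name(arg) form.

rotate(1, 180), rotate(2, 90), rotate(2, 90), rotate(0, -90)

from: [θ0=0°, θ1=180°, θ2=0°]
[1] after rotate(1, 180): [θ0=0°, θ1=0°, θ2=0°]
[2] after rotate(2, 90): [θ0=0°, θ1=0°, θ2=90°]
[3] after rotate(2, 90): [θ0=0°, θ1=0°, θ2=180°]
[4] after rotate(0, -90): [θ0=270°, θ1=0°, θ2=180°]
shorter routes all fall short; 4 is best.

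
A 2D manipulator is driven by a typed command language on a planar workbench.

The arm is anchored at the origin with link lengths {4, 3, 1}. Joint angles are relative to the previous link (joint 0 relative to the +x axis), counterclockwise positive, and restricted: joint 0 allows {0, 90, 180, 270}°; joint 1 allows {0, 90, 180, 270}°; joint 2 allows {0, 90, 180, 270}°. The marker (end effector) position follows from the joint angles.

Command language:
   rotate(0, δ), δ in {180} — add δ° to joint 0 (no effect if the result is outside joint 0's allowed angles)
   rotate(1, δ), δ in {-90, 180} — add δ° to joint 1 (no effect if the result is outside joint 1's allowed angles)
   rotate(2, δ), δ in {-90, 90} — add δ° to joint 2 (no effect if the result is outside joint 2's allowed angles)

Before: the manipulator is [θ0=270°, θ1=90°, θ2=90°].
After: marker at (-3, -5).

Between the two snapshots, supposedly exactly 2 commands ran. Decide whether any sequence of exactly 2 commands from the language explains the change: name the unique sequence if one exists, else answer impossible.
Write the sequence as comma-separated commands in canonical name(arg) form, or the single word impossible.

rotate(1, -90), rotate(1, -90)

t0: [θ0=270°, θ1=90°, θ2=90°]
step 1 (rotate(1, -90)): [θ0=270°, θ1=0°, θ2=90°]
step 2 (rotate(1, -90)): [θ0=270°, θ1=270°, θ2=90°]
all 25 alternatives checked — unique.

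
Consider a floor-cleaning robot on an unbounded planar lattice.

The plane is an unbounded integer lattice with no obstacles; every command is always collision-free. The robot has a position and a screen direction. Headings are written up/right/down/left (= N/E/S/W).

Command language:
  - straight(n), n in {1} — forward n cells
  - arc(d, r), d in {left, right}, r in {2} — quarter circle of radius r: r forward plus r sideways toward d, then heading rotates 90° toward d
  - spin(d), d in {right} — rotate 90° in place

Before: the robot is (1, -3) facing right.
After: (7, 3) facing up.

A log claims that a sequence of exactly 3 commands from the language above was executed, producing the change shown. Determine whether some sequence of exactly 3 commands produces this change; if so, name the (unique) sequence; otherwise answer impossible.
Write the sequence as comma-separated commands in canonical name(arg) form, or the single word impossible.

key: cell and facing (now N) both changed — the 3 commands mix motion and turning
start: (1, -3) facing right
t=1 arc(left, 2) ⇒ (3, -1) facing up
t=2 arc(right, 2) ⇒ (5, 1) facing right
t=3 arc(left, 2) ⇒ (7, 3) facing up
no rival 3-sequence matches.

arc(left, 2), arc(right, 2), arc(left, 2)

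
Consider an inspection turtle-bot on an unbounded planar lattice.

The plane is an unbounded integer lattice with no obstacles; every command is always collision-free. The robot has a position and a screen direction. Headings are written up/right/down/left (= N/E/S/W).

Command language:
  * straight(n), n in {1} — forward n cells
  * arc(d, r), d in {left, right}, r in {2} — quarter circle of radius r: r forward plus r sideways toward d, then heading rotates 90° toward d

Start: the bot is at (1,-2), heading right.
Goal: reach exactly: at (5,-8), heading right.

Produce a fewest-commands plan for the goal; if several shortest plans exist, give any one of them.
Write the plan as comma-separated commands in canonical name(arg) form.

arc(right, 2), straight(1), straight(1), arc(left, 2)

begin: at (1,-2), heading right
step 1 (arc(right, 2)): at (3,-4), heading down
step 2 (straight(1)): at (3,-5), heading down
step 3 (straight(1)): at (3,-6), heading down
step 4 (arc(left, 2)): at (5,-8), heading right
no 3-step plan works, so 4 is optimal.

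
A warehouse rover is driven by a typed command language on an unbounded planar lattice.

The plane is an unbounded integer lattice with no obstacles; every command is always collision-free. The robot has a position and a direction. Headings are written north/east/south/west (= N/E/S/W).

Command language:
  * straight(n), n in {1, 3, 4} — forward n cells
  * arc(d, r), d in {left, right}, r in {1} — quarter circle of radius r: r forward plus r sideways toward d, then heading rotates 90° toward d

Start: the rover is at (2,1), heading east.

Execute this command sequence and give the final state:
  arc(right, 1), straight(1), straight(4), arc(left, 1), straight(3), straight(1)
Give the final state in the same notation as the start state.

start: at (2,1), heading east
1. arc(right, 1) → at (3,0), heading south
2. straight(1) → at (3,-1), heading south
3. straight(4) → at (3,-5), heading south
4. arc(left, 1) → at (4,-6), heading east
5. straight(3) → at (7,-6), heading east
6. straight(1) → at (8,-6), heading east

at (8,-6), heading east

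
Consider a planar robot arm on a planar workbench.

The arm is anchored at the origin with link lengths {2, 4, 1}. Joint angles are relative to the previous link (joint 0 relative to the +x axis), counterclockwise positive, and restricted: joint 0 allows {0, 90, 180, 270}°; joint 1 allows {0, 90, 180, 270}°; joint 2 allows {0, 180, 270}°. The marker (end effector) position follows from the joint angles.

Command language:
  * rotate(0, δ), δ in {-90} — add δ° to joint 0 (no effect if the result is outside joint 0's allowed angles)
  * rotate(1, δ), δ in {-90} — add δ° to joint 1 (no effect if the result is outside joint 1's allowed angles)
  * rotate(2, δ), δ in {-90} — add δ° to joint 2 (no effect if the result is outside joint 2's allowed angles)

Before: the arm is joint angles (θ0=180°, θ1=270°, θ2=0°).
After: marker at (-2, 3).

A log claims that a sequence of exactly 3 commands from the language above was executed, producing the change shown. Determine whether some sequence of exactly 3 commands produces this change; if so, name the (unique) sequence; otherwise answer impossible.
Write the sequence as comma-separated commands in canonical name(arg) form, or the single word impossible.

start: joint angles (θ0=180°, θ1=270°, θ2=0°)
[1] after rotate(2, -90): joint angles (θ0=180°, θ1=270°, θ2=270°)
[2] after rotate(2, -90): joint angles (θ0=180°, θ1=270°, θ2=180°)
[3] after rotate(2, -90): joint angles (θ0=180°, θ1=270°, θ2=180°)
no other 3-command option fits: unique.

rotate(2, -90), rotate(2, -90), rotate(2, -90)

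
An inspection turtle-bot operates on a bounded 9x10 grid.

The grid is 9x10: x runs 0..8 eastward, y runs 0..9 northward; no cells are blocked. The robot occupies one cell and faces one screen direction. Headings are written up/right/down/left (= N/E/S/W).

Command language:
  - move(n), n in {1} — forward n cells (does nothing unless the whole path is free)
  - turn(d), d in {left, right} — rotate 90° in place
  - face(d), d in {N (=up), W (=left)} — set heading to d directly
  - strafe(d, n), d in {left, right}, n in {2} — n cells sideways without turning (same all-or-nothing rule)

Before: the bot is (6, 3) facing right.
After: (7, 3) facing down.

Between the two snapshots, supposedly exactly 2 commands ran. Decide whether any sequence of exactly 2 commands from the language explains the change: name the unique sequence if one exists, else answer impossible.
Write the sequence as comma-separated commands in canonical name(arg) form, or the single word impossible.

key: position moved to (7,3) AND the heading swung to S — translation plus rotation needed
initial: (6, 3) facing right
1. move(1) → (7, 3) facing right
2. turn(right) → (7, 3) facing down
no rival 2-sequence matches.

move(1), turn(right)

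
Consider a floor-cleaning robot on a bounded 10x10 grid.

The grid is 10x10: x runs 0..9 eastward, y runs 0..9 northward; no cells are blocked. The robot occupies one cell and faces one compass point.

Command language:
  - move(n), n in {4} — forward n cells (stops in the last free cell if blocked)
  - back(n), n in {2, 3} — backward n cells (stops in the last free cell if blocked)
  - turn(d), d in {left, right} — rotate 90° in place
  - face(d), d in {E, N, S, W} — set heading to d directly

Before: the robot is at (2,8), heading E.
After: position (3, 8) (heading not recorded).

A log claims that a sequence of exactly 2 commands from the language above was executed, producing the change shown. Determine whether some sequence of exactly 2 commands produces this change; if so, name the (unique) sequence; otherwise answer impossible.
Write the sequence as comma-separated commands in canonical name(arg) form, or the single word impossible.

move(4), back(3)

key: running back(3) before move(4) would end elsewhere — order is forced
initial: at (2,8), heading E
step 1 (move(4)): at (6,8), heading E
step 2 (back(3)): at (3,8), heading E
no rival 2-sequence matches.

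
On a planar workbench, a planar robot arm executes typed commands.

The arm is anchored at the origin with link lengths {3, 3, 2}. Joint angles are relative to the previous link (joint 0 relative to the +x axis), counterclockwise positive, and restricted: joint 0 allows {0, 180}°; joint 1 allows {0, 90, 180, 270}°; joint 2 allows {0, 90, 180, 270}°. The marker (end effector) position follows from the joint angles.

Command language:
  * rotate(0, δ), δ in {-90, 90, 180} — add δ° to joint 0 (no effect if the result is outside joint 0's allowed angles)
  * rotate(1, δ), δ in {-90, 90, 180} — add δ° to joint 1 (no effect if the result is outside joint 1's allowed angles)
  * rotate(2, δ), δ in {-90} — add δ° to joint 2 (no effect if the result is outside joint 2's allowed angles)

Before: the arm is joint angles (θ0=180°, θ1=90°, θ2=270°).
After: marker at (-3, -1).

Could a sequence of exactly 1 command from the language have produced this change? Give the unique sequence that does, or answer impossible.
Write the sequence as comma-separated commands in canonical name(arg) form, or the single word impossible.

rotate(2, -90)

start: joint angles (θ0=180°, θ1=90°, θ2=270°)
1. rotate(2, -90) → joint angles (θ0=180°, θ1=90°, θ2=180°)
uniquely the one of 7 1-step routes that fits.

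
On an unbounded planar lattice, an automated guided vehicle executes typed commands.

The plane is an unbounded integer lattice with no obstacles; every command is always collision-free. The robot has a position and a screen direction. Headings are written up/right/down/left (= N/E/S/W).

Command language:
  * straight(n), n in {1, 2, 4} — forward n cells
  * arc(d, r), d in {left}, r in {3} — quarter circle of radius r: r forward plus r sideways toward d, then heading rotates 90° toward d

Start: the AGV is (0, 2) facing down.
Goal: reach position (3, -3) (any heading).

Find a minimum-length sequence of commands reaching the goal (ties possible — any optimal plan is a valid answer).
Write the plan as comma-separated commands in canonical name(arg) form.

straight(2), arc(left, 3)

t0: (0, 2) facing down
1. straight(2) → (0, 0) facing down
2. arc(left, 3) → (3, -3) facing right
nothing shorter than 2 reaches the goal.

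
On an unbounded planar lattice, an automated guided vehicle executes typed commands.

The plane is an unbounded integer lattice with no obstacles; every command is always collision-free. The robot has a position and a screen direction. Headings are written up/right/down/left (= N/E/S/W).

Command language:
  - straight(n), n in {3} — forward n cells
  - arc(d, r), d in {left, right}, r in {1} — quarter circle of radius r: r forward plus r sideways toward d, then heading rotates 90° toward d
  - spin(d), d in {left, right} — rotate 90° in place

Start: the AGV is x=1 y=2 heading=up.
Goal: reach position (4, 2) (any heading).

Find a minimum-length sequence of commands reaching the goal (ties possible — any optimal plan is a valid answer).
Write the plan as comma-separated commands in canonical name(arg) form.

from: x=1 y=2 heading=up
1. spin(right) → x=1 y=2 heading=right
2. straight(3) → x=4 y=2 heading=right
minimal: 2 command(s), checked below 2.

spin(right), straight(3)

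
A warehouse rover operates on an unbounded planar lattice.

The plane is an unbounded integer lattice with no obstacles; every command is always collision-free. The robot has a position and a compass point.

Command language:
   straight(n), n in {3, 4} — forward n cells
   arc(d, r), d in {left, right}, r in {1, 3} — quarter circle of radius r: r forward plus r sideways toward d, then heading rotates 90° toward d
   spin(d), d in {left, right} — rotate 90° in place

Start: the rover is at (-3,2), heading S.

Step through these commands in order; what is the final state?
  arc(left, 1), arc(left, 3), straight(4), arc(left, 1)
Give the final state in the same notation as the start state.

start: at (-3,2), heading S
[1] after arc(left, 1): at (-2,1), heading E
[2] after arc(left, 3): at (1,4), heading N
[3] after straight(4): at (1,8), heading N
[4] after arc(left, 1): at (0,9), heading W

at (0,9), heading W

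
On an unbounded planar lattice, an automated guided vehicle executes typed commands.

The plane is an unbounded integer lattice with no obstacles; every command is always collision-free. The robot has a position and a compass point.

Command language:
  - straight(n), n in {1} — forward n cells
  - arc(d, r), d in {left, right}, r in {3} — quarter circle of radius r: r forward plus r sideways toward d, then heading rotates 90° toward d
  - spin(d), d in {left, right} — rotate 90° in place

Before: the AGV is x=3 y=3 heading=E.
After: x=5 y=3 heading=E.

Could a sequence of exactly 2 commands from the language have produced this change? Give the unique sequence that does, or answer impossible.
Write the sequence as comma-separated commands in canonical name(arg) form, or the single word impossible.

straight(1), straight(1)

key: heading stays E — no command in the sequence turns
t0: x=3 y=3 heading=E
t=1 straight(1) ⇒ x=4 y=3 heading=E
t=2 straight(1) ⇒ x=5 y=3 heading=E
no other 2-command option fits: unique.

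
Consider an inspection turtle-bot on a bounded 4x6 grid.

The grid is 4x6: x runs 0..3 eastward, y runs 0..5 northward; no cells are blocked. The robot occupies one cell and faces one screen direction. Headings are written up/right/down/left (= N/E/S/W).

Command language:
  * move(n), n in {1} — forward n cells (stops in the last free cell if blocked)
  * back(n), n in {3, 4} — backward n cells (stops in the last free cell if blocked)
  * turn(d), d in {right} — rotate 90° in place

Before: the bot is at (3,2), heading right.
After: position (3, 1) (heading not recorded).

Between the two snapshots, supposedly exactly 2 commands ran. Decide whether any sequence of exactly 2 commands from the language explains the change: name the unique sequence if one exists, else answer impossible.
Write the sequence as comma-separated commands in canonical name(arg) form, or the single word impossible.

turn(right), move(1)

key: running move(1) before turn(right) would end elsewhere — order is forced
initial: at (3,2), heading right
t=1 turn(right) ⇒ at (3,2), heading down
t=2 move(1) ⇒ at (3,1), heading down
no other 2-command option fits: unique.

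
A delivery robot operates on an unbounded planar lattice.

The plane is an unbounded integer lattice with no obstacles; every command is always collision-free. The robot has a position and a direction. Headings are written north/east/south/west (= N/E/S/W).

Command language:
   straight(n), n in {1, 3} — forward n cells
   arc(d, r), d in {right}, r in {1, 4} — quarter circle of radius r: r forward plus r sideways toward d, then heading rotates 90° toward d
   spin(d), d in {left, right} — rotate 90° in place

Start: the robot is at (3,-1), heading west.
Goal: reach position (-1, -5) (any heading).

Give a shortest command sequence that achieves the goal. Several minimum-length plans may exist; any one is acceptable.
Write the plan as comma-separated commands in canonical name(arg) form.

spin(left), arc(right, 4)

from: at (3,-1), heading west
step 1 (spin(left)): at (3,-1), heading south
step 2 (arc(right, 4)): at (-1,-5), heading west
nothing shorter than 2 reaches the goal.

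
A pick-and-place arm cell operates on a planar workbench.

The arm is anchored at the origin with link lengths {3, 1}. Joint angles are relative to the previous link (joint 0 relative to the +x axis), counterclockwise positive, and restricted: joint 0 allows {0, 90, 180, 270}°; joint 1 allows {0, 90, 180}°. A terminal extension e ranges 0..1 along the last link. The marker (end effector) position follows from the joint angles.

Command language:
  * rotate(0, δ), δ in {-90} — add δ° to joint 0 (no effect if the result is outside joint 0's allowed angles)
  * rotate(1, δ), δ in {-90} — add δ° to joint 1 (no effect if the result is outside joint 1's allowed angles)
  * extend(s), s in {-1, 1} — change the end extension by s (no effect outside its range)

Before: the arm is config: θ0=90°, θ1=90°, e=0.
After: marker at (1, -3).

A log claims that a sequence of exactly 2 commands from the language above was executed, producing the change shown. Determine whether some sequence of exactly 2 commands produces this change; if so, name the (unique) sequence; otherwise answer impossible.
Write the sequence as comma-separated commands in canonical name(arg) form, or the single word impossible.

from: config: θ0=90°, θ1=90°, e=0
step 1 (rotate(0, -90)): config: θ0=0°, θ1=90°, e=0
step 2 (rotate(0, -90)): config: θ0=270°, θ1=90°, e=0
no other 2-command option fits: unique.

rotate(0, -90), rotate(0, -90)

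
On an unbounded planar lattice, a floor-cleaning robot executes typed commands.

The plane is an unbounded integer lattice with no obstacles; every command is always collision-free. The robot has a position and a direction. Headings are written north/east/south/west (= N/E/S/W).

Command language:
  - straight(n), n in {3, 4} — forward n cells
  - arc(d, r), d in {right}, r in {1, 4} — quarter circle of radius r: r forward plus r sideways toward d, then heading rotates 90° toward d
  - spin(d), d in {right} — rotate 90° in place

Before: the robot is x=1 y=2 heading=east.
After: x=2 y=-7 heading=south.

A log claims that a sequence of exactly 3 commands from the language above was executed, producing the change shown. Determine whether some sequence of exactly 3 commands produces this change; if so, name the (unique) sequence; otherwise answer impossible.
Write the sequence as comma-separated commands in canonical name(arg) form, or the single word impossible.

key: position moved to (2,-7) AND the heading swung to S — translation plus rotation needed
initial: x=1 y=2 heading=east
1. arc(right, 1) → x=2 y=1 heading=south
2. straight(4) → x=2 y=-3 heading=south
3. straight(4) → x=2 y=-7 heading=south
uniquely the one of 125 3-step routes that fits.

arc(right, 1), straight(4), straight(4)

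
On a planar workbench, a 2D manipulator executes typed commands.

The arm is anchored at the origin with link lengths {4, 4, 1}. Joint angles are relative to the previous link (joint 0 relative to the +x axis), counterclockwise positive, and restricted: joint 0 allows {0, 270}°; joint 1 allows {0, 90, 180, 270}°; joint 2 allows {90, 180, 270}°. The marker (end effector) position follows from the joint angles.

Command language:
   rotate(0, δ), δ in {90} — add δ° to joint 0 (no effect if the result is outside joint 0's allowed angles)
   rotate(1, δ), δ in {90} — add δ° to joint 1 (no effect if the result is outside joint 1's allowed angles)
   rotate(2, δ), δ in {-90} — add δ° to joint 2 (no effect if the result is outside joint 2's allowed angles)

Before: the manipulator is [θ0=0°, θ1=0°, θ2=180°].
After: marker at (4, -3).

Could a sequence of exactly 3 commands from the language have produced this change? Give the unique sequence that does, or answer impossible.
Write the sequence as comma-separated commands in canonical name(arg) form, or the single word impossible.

rotate(1, 90), rotate(1, 90), rotate(1, 90)

initial: [θ0=0°, θ1=0°, θ2=180°]
t=1 rotate(1, 90) ⇒ [θ0=0°, θ1=90°, θ2=180°]
t=2 rotate(1, 90) ⇒ [θ0=0°, θ1=180°, θ2=180°]
t=3 rotate(1, 90) ⇒ [θ0=0°, θ1=270°, θ2=180°]
no rival 3-sequence matches.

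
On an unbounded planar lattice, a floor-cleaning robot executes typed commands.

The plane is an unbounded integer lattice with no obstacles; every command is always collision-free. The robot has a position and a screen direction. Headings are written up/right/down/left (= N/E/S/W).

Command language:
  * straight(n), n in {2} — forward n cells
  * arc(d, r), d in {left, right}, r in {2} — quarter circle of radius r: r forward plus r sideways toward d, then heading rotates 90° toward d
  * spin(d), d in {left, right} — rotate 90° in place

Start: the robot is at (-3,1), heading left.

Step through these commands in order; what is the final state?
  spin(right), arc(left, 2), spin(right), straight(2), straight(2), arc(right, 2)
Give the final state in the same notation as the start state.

at (-3,9), heading right

start: at (-3,1), heading left
t=1 spin(right) ⇒ at (-3,1), heading up
t=2 arc(left, 2) ⇒ at (-5,3), heading left
t=3 spin(right) ⇒ at (-5,3), heading up
t=4 straight(2) ⇒ at (-5,5), heading up
t=5 straight(2) ⇒ at (-5,7), heading up
t=6 arc(right, 2) ⇒ at (-3,9), heading right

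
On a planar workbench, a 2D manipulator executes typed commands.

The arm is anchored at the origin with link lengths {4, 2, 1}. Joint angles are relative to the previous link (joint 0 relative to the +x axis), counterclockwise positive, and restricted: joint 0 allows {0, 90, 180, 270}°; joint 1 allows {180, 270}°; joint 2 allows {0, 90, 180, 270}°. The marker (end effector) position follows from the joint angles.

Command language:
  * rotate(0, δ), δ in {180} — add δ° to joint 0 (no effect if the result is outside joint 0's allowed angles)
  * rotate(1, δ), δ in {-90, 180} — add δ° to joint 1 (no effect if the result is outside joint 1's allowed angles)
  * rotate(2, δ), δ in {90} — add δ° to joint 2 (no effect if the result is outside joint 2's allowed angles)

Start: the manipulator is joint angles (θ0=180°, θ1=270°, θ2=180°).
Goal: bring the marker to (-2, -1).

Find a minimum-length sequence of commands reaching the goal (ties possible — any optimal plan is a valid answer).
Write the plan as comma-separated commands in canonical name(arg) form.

start: joint angles (θ0=180°, θ1=270°, θ2=180°)
step 1 (rotate(1, -90)): joint angles (θ0=180°, θ1=180°, θ2=180°)
step 2 (rotate(2, 90)): joint angles (θ0=180°, θ1=180°, θ2=270°)
minimal: 2 command(s), checked below 2.

rotate(1, -90), rotate(2, 90)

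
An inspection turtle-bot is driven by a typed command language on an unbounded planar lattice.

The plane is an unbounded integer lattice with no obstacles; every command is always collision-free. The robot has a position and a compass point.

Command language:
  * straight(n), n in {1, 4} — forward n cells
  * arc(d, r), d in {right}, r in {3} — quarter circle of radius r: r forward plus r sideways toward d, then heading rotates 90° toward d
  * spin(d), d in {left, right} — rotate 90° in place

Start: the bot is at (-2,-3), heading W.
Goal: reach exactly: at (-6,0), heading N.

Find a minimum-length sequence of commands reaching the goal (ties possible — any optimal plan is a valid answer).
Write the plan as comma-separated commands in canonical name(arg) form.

start: at (-2,-3), heading W
step 1 (straight(1)): at (-3,-3), heading W
step 2 (arc(right, 3)): at (-6,0), heading N
no 1-step plan works, so 2 is optimal.

straight(1), arc(right, 3)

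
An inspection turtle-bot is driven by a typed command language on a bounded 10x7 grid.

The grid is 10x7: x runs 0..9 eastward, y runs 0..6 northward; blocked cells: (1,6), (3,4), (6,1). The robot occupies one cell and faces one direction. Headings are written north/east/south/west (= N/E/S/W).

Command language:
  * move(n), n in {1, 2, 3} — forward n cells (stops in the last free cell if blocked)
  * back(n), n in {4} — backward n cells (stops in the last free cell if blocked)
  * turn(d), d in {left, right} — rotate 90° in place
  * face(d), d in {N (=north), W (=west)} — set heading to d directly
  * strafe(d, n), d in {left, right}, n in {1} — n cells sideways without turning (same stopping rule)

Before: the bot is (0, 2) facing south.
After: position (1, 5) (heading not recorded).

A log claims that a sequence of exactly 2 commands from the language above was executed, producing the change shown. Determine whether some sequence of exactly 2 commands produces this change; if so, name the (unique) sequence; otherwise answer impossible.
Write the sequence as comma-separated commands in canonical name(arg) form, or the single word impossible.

strafe(left, 1), back(4)

key: back(4) is stopped early by the blocked cell at (1,6)
initial: (0, 2) facing south
t=1 strafe(left, 1) ⇒ (1, 2) facing south
t=2 back(4) ⇒ (1, 5) facing south
uniquely the one of 100 2-step routes that fits.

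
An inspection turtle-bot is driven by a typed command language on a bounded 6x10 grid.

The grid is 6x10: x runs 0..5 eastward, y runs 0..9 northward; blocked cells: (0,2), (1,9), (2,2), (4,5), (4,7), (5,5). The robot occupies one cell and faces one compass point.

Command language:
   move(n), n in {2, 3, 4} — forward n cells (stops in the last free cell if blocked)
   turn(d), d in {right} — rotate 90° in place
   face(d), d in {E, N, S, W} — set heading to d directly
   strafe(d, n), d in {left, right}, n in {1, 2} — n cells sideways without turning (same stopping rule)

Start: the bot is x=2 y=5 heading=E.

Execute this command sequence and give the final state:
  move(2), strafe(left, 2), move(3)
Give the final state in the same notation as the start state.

x=3 y=7 heading=E

t0: x=2 y=5 heading=E
step 1 (move(2)): x=3 y=5 heading=E
step 2 (strafe(left, 2)): x=3 y=7 heading=E
step 3 (move(3)): x=3 y=7 heading=E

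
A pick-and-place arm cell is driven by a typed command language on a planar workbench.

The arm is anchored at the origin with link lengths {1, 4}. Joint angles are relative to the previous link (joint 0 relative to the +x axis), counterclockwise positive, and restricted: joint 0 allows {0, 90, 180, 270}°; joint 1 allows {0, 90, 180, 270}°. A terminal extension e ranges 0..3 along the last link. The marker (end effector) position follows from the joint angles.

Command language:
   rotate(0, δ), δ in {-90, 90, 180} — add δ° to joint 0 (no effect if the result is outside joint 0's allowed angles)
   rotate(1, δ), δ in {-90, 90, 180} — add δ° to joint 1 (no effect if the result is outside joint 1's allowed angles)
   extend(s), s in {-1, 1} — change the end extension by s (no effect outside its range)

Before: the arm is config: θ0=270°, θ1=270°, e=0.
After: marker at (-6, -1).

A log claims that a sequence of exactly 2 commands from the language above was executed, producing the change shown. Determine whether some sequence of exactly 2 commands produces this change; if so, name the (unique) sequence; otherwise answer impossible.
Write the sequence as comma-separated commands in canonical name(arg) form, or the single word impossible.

extend(1), extend(1)

from: config: θ0=270°, θ1=270°, e=0
1. extend(1) → config: θ0=270°, θ1=270°, e=1
2. extend(1) → config: θ0=270°, θ1=270°, e=2
uniquely the one of 64 2-step routes that fits.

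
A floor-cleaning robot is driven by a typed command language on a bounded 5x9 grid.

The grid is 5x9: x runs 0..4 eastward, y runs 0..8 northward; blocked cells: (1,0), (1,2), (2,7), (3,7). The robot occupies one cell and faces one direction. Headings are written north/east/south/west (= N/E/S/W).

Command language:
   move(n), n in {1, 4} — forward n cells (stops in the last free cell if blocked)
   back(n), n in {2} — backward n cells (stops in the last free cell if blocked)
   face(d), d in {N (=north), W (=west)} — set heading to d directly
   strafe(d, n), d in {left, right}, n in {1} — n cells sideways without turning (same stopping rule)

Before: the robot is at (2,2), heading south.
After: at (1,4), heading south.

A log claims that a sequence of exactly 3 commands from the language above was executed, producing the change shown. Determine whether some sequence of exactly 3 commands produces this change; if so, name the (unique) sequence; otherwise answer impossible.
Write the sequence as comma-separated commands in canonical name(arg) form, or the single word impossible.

strafe(right, 1), back(2), strafe(right, 1)

key: the first strafe(right, 1) is stopped early by the blocked cell at (1,2)
start: at (2,2), heading south
[1] after strafe(right, 1): at (2,2), heading south
[2] after back(2): at (2,4), heading south
[3] after strafe(right, 1): at (1,4), heading south
uniquely the one of 343 3-step routes that fits.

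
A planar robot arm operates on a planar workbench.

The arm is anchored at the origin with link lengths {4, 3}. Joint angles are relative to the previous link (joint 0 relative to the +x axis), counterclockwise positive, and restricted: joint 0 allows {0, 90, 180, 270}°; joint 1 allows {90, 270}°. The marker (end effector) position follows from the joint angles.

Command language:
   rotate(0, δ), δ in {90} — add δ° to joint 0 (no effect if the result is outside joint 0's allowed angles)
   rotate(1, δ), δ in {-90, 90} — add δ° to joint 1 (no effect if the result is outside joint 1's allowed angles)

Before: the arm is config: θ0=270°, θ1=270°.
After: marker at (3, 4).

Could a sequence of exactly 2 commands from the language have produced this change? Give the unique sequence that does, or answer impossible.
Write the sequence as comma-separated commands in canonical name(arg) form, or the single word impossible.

rotate(0, 90), rotate(0, 90)

initial: config: θ0=270°, θ1=270°
step 1 (rotate(0, 90)): config: θ0=0°, θ1=270°
step 2 (rotate(0, 90)): config: θ0=90°, θ1=270°
no other 2-command option fits: unique.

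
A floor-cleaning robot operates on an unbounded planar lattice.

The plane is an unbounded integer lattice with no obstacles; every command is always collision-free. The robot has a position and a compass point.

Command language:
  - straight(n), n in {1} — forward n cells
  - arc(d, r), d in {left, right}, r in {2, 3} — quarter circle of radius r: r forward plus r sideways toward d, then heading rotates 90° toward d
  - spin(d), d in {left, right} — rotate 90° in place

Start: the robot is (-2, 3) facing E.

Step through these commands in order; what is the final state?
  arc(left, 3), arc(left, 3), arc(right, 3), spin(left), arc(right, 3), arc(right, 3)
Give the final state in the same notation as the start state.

(-5, 18) facing E

begin: (-2, 3) facing E
step 1 (arc(left, 3)): (1, 6) facing N
step 2 (arc(left, 3)): (-2, 9) facing W
step 3 (arc(right, 3)): (-5, 12) facing N
step 4 (spin(left)): (-5, 12) facing W
step 5 (arc(right, 3)): (-8, 15) facing N
step 6 (arc(right, 3)): (-5, 18) facing E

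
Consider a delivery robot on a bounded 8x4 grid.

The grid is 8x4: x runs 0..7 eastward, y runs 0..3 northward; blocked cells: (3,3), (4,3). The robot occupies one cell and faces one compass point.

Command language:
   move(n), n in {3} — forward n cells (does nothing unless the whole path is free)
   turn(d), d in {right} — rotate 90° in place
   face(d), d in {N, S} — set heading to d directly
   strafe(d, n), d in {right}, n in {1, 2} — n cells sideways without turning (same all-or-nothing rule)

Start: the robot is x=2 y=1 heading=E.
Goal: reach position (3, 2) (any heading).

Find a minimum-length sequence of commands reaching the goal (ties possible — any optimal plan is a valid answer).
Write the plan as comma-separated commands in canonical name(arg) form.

t0: x=2 y=1 heading=E
step 1 (face(S)): x=2 y=1 heading=S
step 2 (turn(right)): x=2 y=1 heading=W
step 3 (strafe(right, 1)): x=2 y=2 heading=W
step 4 (face(N)): x=2 y=2 heading=N
step 5 (strafe(right, 1)): x=3 y=2 heading=N
minimal: 5 command(s), checked below 5.

face(S), turn(right), strafe(right, 1), face(N), strafe(right, 1)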